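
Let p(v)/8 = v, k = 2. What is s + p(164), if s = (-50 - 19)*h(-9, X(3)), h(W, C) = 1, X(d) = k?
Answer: 1243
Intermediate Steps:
X(d) = 2
p(v) = 8*v
s = -69 (s = (-50 - 19)*1 = -69*1 = -69)
s + p(164) = -69 + 8*164 = -69 + 1312 = 1243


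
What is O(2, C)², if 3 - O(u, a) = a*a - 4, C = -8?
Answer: 3249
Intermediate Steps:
O(u, a) = 7 - a² (O(u, a) = 3 - (a*a - 4) = 3 - (a² - 4) = 3 - (-4 + a²) = 3 + (4 - a²) = 7 - a²)
O(2, C)² = (7 - 1*(-8)²)² = (7 - 1*64)² = (7 - 64)² = (-57)² = 3249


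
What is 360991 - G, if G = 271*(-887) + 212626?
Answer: 388742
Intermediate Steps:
G = -27751 (G = -240377 + 212626 = -27751)
360991 - G = 360991 - 1*(-27751) = 360991 + 27751 = 388742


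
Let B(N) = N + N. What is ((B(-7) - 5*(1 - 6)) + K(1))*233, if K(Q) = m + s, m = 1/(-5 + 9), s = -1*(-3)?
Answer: 13281/4 ≈ 3320.3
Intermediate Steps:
B(N) = 2*N
s = 3
m = ¼ (m = 1/4 = ¼ ≈ 0.25000)
K(Q) = 13/4 (K(Q) = ¼ + 3 = 13/4)
((B(-7) - 5*(1 - 6)) + K(1))*233 = ((2*(-7) - 5*(1 - 6)) + 13/4)*233 = ((-14 - 5*(-5)) + 13/4)*233 = ((-14 - 1*(-25)) + 13/4)*233 = ((-14 + 25) + 13/4)*233 = (11 + 13/4)*233 = (57/4)*233 = 13281/4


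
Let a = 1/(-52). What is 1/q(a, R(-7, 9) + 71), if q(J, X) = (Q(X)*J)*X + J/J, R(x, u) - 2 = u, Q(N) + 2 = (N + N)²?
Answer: -13/551314 ≈ -2.3580e-5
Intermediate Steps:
Q(N) = -2 + 4*N² (Q(N) = -2 + (N + N)² = -2 + (2*N)² = -2 + 4*N²)
R(x, u) = 2 + u
a = -1/52 ≈ -0.019231
q(J, X) = 1 + J*X*(-2 + 4*X²) (q(J, X) = ((-2 + 4*X²)*J)*X + J/J = (J*(-2 + 4*X²))*X + 1 = J*X*(-2 + 4*X²) + 1 = 1 + J*X*(-2 + 4*X²))
1/q(a, R(-7, 9) + 71) = 1/(1 + 2*(-1/52)*((2 + 9) + 71)*(-1 + 2*((2 + 9) + 71)²)) = 1/(1 + 2*(-1/52)*(11 + 71)*(-1 + 2*(11 + 71)²)) = 1/(1 + 2*(-1/52)*82*(-1 + 2*82²)) = 1/(1 + 2*(-1/52)*82*(-1 + 2*6724)) = 1/(1 + 2*(-1/52)*82*(-1 + 13448)) = 1/(1 + 2*(-1/52)*82*13447) = 1/(1 - 551327/13) = 1/(-551314/13) = -13/551314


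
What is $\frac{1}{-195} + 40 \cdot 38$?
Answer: $\frac{296399}{195} \approx 1520.0$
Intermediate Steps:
$\frac{1}{-195} + 40 \cdot 38 = - \frac{1}{195} + 1520 = \frac{296399}{195}$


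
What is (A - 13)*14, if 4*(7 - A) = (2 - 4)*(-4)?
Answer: -112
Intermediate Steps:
A = 5 (A = 7 - (2 - 4)*(-4)/4 = 7 - (-1)*(-4)/2 = 7 - 1/4*8 = 7 - 2 = 5)
(A - 13)*14 = (5 - 13)*14 = -8*14 = -112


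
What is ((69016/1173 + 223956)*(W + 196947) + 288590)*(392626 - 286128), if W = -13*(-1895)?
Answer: 269603431067756548/51 ≈ 5.2863e+15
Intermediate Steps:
W = 24635
((69016/1173 + 223956)*(W + 196947) + 288590)*(392626 - 286128) = ((69016/1173 + 223956)*(24635 + 196947) + 288590)*(392626 - 286128) = ((69016*(1/1173) + 223956)*221582 + 288590)*106498 = ((69016/1173 + 223956)*221582 + 288590)*106498 = ((262769404/1173)*221582 + 288590)*106498 = (2531520438136/51 + 288590)*106498 = (2531535156226/51)*106498 = 269603431067756548/51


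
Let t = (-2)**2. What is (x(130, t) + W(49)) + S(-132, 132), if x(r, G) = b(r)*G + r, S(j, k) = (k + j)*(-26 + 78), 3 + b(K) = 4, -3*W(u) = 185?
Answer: 217/3 ≈ 72.333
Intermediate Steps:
W(u) = -185/3 (W(u) = -1/3*185 = -185/3)
t = 4
b(K) = 1 (b(K) = -3 + 4 = 1)
S(j, k) = 52*j + 52*k (S(j, k) = (j + k)*52 = 52*j + 52*k)
x(r, G) = G + r (x(r, G) = 1*G + r = G + r)
(x(130, t) + W(49)) + S(-132, 132) = ((4 + 130) - 185/3) + (52*(-132) + 52*132) = (134 - 185/3) + (-6864 + 6864) = 217/3 + 0 = 217/3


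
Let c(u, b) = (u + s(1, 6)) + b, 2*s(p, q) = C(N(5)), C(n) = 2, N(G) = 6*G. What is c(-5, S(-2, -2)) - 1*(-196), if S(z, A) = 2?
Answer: 194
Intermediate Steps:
s(p, q) = 1 (s(p, q) = (1/2)*2 = 1)
c(u, b) = 1 + b + u (c(u, b) = (u + 1) + b = (1 + u) + b = 1 + b + u)
c(-5, S(-2, -2)) - 1*(-196) = (1 + 2 - 5) - 1*(-196) = -2 + 196 = 194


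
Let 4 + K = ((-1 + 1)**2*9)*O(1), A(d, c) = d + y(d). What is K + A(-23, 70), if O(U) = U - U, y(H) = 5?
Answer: -22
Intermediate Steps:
O(U) = 0
A(d, c) = 5 + d (A(d, c) = d + 5 = 5 + d)
K = -4 (K = -4 + ((-1 + 1)**2*9)*0 = -4 + (0**2*9)*0 = -4 + (0*9)*0 = -4 + 0*0 = -4 + 0 = -4)
K + A(-23, 70) = -4 + (5 - 23) = -4 - 18 = -22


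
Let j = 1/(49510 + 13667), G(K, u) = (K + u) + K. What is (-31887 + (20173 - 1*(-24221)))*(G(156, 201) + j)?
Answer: 135116464538/21059 ≈ 6.4161e+6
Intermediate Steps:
G(K, u) = u + 2*K
j = 1/63177 ≈ 1.5829e-5
(-31887 + (20173 - 1*(-24221)))*(G(156, 201) + j) = (-31887 + (20173 - 1*(-24221)))*((201 + 2*156) + 1/63177) = (-31887 + (20173 + 24221))*((201 + 312) + 1/63177) = (-31887 + 44394)*(513 + 1/63177) = 12507*(32409802/63177) = 135116464538/21059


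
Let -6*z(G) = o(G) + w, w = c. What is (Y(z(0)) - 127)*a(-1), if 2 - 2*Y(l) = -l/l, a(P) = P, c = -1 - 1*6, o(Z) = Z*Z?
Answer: 251/2 ≈ 125.50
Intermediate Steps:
o(Z) = Z²
c = -7 (c = -1 - 6 = -7)
w = -7
z(G) = 7/6 - G²/6 (z(G) = -(G² - 7)/6 = -(-7 + G²)/6 = 7/6 - G²/6)
Y(l) = 3/2 (Y(l) = 1 - (-1)*l/l/2 = 1 - (-1)/2 = 1 - ½*(-1) = 1 + ½ = 3/2)
(Y(z(0)) - 127)*a(-1) = (3/2 - 127)*(-1) = -251/2*(-1) = 251/2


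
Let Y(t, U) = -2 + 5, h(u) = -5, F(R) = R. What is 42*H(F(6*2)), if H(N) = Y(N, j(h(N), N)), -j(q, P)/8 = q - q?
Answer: 126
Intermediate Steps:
j(q, P) = 0 (j(q, P) = -8*(q - q) = -8*0 = 0)
Y(t, U) = 3
H(N) = 3
42*H(F(6*2)) = 42*3 = 126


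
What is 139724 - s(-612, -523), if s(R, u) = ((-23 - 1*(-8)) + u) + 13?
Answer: 140249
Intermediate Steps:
s(R, u) = -2 + u (s(R, u) = ((-23 + 8) + u) + 13 = (-15 + u) + 13 = -2 + u)
139724 - s(-612, -523) = 139724 - (-2 - 523) = 139724 - 1*(-525) = 139724 + 525 = 140249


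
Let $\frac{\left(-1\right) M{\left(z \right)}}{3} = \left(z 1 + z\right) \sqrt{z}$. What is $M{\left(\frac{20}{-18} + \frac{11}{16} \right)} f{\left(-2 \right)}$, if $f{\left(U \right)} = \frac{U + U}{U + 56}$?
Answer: $- \frac{61 i \sqrt{61}}{3888} \approx - 0.12254 i$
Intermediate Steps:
$f{\left(U \right)} = \frac{2 U}{56 + U}$
$M{\left(z \right)} = - 6 z^{\frac{3}{2}}$ ($M{\left(z \right)} = - 3 \left(z 1 + z\right) \sqrt{z} = - 3 \left(z + z\right) \sqrt{z} = - 3 \cdot 2 z \sqrt{z} = - 3 \cdot 2 z^{\frac{3}{2}} = - 6 z^{\frac{3}{2}}$)
$M{\left(\frac{20}{-18} + \frac{11}{16} \right)} f{\left(-2 \right)} = - 6 \left(\frac{20}{-18} + \frac{11}{16}\right)^{\frac{3}{2}} \cdot 2 \left(-2\right) \frac{1}{56 - 2} = - 6 \left(20 \left(- \frac{1}{18}\right) + 11 \cdot \frac{1}{16}\right)^{\frac{3}{2}} \cdot 2 \left(-2\right) \frac{1}{54} = - 6 \left(- \frac{10}{9} + \frac{11}{16}\right)^{\frac{3}{2}} \cdot 2 \left(-2\right) \frac{1}{54} = - 6 \left(- \frac{61}{144}\right)^{\frac{3}{2}} \left(- \frac{2}{27}\right) = - 6 \left(- \frac{61 i \sqrt{61}}{1728}\right) \left(- \frac{2}{27}\right) = \frac{61 i \sqrt{61}}{288} \left(- \frac{2}{27}\right) = - \frac{61 i \sqrt{61}}{3888}$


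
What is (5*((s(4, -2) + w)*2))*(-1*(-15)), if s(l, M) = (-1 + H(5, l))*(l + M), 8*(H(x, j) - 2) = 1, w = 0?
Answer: 675/2 ≈ 337.50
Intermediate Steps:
H(x, j) = 17/8 (H(x, j) = 2 + (⅛)*1 = 2 + ⅛ = 17/8)
s(l, M) = 9*M/8 + 9*l/8 (s(l, M) = (-1 + 17/8)*(l + M) = 9*(M + l)/8 = 9*M/8 + 9*l/8)
(5*((s(4, -2) + w)*2))*(-1*(-15)) = (5*((((9/8)*(-2) + (9/8)*4) + 0)*2))*(-1*(-15)) = (5*(((-9/4 + 9/2) + 0)*2))*15 = (5*((9/4 + 0)*2))*15 = (5*((9/4)*2))*15 = (5*(9/2))*15 = (45/2)*15 = 675/2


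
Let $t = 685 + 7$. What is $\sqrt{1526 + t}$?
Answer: $\sqrt{2218} \approx 47.096$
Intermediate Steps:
$t = 692$
$\sqrt{1526 + t} = \sqrt{1526 + 692} = \sqrt{2218}$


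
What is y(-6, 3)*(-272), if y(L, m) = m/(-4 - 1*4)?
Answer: 102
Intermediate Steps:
y(L, m) = -m/8 (y(L, m) = m/(-4 - 4) = m/(-8) = m*(-1/8) = -m/8)
y(-6, 3)*(-272) = -1/8*3*(-272) = -3/8*(-272) = 102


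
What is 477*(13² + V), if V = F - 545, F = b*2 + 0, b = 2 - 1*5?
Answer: -182214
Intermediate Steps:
b = -3 (b = 2 - 5 = -3)
F = -6 (F = -3*2 + 0 = -6 + 0 = -6)
V = -551 (V = -6 - 545 = -551)
477*(13² + V) = 477*(13² - 551) = 477*(169 - 551) = 477*(-382) = -182214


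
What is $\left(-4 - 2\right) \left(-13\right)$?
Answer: $78$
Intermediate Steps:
$\left(-4 - 2\right) \left(-13\right) = \left(-6\right) \left(-13\right) = 78$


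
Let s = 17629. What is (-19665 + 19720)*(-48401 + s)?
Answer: -1692460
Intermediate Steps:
(-19665 + 19720)*(-48401 + s) = (-19665 + 19720)*(-48401 + 17629) = 55*(-30772) = -1692460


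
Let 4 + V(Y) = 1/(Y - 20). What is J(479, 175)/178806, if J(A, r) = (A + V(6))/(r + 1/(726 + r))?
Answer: 352397/23218106352 ≈ 1.5178e-5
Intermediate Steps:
V(Y) = -4 + 1/(-20 + Y) (V(Y) = -4 + 1/(Y - 20) = -4 + 1/(-20 + Y))
J(A, r) = (-57/14 + A)/(r + 1/(726 + r)) (J(A, r) = (A + (81 - 4*6)/(-20 + 6))/(r + 1/(726 + r)) = (A + (81 - 24)/(-14))/(r + 1/(726 + r)) = (A - 1/14*57)/(r + 1/(726 + r)) = (A - 57/14)/(r + 1/(726 + r)) = (-57/14 + A)/(r + 1/(726 + r)))
J(479, 175)/178806 = ((-41382 - 57*175 + 10164*479 + 14*479*175)/(14*(1 + 175² + 726*175)))/178806 = ((-41382 - 9975 + 4868556 + 1173550)/(14*(1 + 30625 + 127050)))*(1/178806) = ((1/14)*5990749/157676)*(1/178806) = ((1/14)*(1/157676)*5990749)*(1/178806) = (5990749/2207464)*(1/178806) = 352397/23218106352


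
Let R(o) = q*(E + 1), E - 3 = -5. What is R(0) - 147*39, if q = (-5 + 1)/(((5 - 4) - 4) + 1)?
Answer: -5735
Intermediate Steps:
E = -2 (E = 3 - 5 = -2)
q = 2 (q = -4/((1 - 4) + 1) = -4/(-3 + 1) = -4/(-2) = -4*(-1/2) = 2)
R(o) = -2 (R(o) = 2*(-2 + 1) = 2*(-1) = -2)
R(0) - 147*39 = -2 - 147*39 = -2 - 5733 = -5735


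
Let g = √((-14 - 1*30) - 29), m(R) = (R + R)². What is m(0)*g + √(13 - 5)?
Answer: 2*√2 ≈ 2.8284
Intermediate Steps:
m(R) = 4*R² (m(R) = (2*R)² = 4*R²)
g = I*√73 (g = √((-14 - 30) - 29) = √(-44 - 29) = √(-73) = I*√73 ≈ 8.544*I)
m(0)*g + √(13 - 5) = (4*0²)*(I*√73) + √(13 - 5) = (4*0)*(I*√73) + √8 = 0*(I*√73) + 2*√2 = 0 + 2*√2 = 2*√2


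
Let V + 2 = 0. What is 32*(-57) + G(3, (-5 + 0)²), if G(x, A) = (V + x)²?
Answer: -1823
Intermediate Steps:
V = -2 (V = -2 + 0 = -2)
G(x, A) = (-2 + x)²
32*(-57) + G(3, (-5 + 0)²) = 32*(-57) + (-2 + 3)² = -1824 + 1² = -1824 + 1 = -1823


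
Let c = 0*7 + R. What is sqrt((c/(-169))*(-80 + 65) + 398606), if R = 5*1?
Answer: sqrt(67364489)/13 ≈ 631.35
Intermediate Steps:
R = 5
c = 5 (c = 0*7 + 5 = 0 + 5 = 5)
sqrt((c/(-169))*(-80 + 65) + 398606) = sqrt((5/(-169))*(-80 + 65) + 398606) = sqrt((5*(-1/169))*(-15) + 398606) = sqrt(-5/169*(-15) + 398606) = sqrt(75/169 + 398606) = sqrt(67364489/169) = sqrt(67364489)/13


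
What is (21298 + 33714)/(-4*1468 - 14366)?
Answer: -27506/10119 ≈ -2.7183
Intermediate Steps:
(21298 + 33714)/(-4*1468 - 14366) = 55012/(-5872 - 14366) = 55012/(-20238) = 55012*(-1/20238) = -27506/10119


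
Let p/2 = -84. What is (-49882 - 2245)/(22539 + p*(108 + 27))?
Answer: 52127/141 ≈ 369.69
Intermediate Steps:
p = -168 (p = 2*(-84) = -168)
(-49882 - 2245)/(22539 + p*(108 + 27)) = (-49882 - 2245)/(22539 - 168*(108 + 27)) = -52127/(22539 - 168*135) = -52127/(22539 - 22680) = -52127/(-141) = -52127*(-1/141) = 52127/141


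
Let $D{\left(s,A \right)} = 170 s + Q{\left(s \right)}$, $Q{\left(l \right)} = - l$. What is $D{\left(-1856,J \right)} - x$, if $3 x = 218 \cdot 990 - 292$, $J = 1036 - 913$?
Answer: $- \frac{1156520}{3} \approx -3.8551 \cdot 10^{5}$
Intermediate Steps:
$J = 123$ ($J = 1036 - 913 = 123$)
$D{\left(s,A \right)} = 169 s$ ($D{\left(s,A \right)} = 170 s - s = 169 s$)
$x = \frac{215528}{3}$ ($x = \frac{218 \cdot 990 - 292}{3} = \frac{215820 - 292}{3} = \frac{1}{3} \cdot 215528 = \frac{215528}{3} \approx 71843.0$)
$D{\left(-1856,J \right)} - x = 169 \left(-1856\right) - \frac{215528}{3} = -313664 - \frac{215528}{3} = - \frac{1156520}{3}$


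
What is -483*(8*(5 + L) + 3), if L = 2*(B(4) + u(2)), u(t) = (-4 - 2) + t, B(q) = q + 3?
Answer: -43953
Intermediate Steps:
B(q) = 3 + q
u(t) = -6 + t
L = 6 (L = 2*((3 + 4) + (-6 + 2)) = 2*(7 - 4) = 2*3 = 6)
-483*(8*(5 + L) + 3) = -483*(8*(5 + 6) + 3) = -483*(8*11 + 3) = -483*(88 + 3) = -483*91 = -43953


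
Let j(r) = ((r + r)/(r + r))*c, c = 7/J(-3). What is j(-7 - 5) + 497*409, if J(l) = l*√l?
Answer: 203273 + 7*I*√3/9 ≈ 2.0327e+5 + 1.3472*I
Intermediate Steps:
J(l) = l^(3/2)
c = 7*I*√3/9 (c = 7/((-3)^(3/2)) = 7/((-3*I*√3)) = 7*(I*√3/9) = 7*I*√3/9 ≈ 1.3472*I)
j(r) = 7*I*√3/9 (j(r) = ((r + r)/(r + r))*(7*I*√3/9) = ((2*r)/((2*r)))*(7*I*√3/9) = ((2*r)*(1/(2*r)))*(7*I*√3/9) = 1*(7*I*√3/9) = 7*I*√3/9)
j(-7 - 5) + 497*409 = 7*I*√3/9 + 497*409 = 7*I*√3/9 + 203273 = 203273 + 7*I*√3/9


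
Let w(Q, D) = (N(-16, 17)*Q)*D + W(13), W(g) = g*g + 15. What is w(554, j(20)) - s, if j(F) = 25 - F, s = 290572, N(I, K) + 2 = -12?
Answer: -329168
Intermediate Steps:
N(I, K) = -14 (N(I, K) = -2 - 12 = -14)
W(g) = 15 + g² (W(g) = g² + 15 = 15 + g²)
w(Q, D) = 184 - 14*D*Q (w(Q, D) = (-14*Q)*D + (15 + 13²) = -14*D*Q + (15 + 169) = -14*D*Q + 184 = 184 - 14*D*Q)
w(554, j(20)) - s = (184 - 14*(25 - 1*20)*554) - 1*290572 = (184 - 14*(25 - 20)*554) - 290572 = (184 - 14*5*554) - 290572 = (184 - 38780) - 290572 = -38596 - 290572 = -329168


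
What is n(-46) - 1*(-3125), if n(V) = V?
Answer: 3079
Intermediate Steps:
n(-46) - 1*(-3125) = -46 - 1*(-3125) = -46 + 3125 = 3079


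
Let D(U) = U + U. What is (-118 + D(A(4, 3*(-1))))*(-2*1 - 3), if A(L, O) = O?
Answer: 620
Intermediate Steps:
D(U) = 2*U
(-118 + D(A(4, 3*(-1))))*(-2*1 - 3) = (-118 + 2*(3*(-1)))*(-2*1 - 3) = (-118 + 2*(-3))*(-2 - 3) = (-118 - 6)*(-5) = -124*(-5) = 620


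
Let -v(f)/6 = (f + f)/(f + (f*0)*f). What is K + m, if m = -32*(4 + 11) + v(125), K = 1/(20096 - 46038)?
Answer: -12763465/25942 ≈ -492.00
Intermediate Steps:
K = -1/25942 (K = 1/(-25942) = -1/25942 ≈ -3.8548e-5)
v(f) = -12 (v(f) = -6*(f + f)/(f + (f*0)*f) = -6*2*f/(f + 0*f) = -6*2*f/(f + 0) = -6*2*f/f = -6*2 = -12)
m = -492 (m = -32*(4 + 11) - 12 = -32*15 - 12 = -480 - 12 = -492)
K + m = -1/25942 - 492 = -12763465/25942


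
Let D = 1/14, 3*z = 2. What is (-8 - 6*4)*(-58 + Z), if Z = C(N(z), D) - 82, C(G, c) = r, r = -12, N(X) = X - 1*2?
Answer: 4864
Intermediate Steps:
z = ⅔ (z = (⅓)*2 = ⅔ ≈ 0.66667)
N(X) = -2 + X (N(X) = X - 2 = -2 + X)
D = 1/14 ≈ 0.071429
C(G, c) = -12
Z = -94 (Z = -12 - 82 = -94)
(-8 - 6*4)*(-58 + Z) = (-8 - 6*4)*(-58 - 94) = (-8 - 24)*(-152) = -32*(-152) = 4864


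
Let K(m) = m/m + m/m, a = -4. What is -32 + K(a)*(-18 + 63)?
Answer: 58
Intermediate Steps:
K(m) = 2 (K(m) = 1 + 1 = 2)
-32 + K(a)*(-18 + 63) = -32 + 2*(-18 + 63) = -32 + 2*45 = -32 + 90 = 58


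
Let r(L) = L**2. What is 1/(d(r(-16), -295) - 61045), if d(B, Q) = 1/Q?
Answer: -295/18008276 ≈ -1.6381e-5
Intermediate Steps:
1/(d(r(-16), -295) - 61045) = 1/(1/(-295) - 61045) = 1/(-1/295 - 61045) = 1/(-18008276/295) = -295/18008276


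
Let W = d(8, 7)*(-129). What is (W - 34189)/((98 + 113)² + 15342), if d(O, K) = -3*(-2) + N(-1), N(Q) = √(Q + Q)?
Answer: -34963/59863 - 129*I*√2/59863 ≈ -0.58405 - 0.0030475*I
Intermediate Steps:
N(Q) = √2*√Q (N(Q) = √(2*Q) = √2*√Q)
d(O, K) = 6 + I*√2 (d(O, K) = -3*(-2) + √2*√(-1) = 6 + √2*I = 6 + I*√2)
W = -774 - 129*I*√2 (W = (6 + I*√2)*(-129) = -774 - 129*I*√2 ≈ -774.0 - 182.43*I)
(W - 34189)/((98 + 113)² + 15342) = ((-774 - 129*I*√2) - 34189)/((98 + 113)² + 15342) = (-34963 - 129*I*√2)/(211² + 15342) = (-34963 - 129*I*√2)/(44521 + 15342) = (-34963 - 129*I*√2)/59863 = (-34963 - 129*I*√2)*(1/59863) = -34963/59863 - 129*I*√2/59863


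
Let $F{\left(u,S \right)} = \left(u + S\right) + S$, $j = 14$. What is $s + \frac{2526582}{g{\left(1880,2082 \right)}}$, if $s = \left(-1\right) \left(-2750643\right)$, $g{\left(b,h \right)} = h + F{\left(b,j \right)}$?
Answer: $\frac{96294668}{35} \approx 2.7513 \cdot 10^{6}$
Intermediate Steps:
$F{\left(u,S \right)} = u + 2 S$ ($F{\left(u,S \right)} = \left(S + u\right) + S = u + 2 S$)
$g{\left(b,h \right)} = 28 + b + h$ ($g{\left(b,h \right)} = h + \left(b + 2 \cdot 14\right) = h + \left(b + 28\right) = h + \left(28 + b\right) = 28 + b + h$)
$s = 2750643$
$s + \frac{2526582}{g{\left(1880,2082 \right)}} = 2750643 + \frac{2526582}{28 + 1880 + 2082} = 2750643 + \frac{2526582}{3990} = 2750643 + 2526582 \cdot \frac{1}{3990} = 2750643 + \frac{22163}{35} = \frac{96294668}{35}$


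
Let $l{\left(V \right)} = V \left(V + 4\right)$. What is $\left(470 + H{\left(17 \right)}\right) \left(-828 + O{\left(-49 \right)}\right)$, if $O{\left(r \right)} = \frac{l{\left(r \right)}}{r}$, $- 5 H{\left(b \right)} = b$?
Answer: $- \frac{2036709}{5} \approx -4.0734 \cdot 10^{5}$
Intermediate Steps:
$H{\left(b \right)} = - \frac{b}{5}$
$l{\left(V \right)} = V \left(4 + V\right)$
$O{\left(r \right)} = 4 + r$ ($O{\left(r \right)} = \frac{r \left(4 + r\right)}{r} = 4 + r$)
$\left(470 + H{\left(17 \right)}\right) \left(-828 + O{\left(-49 \right)}\right) = \left(470 - \frac{17}{5}\right) \left(-828 + \left(4 - 49\right)\right) = \left(470 - \frac{17}{5}\right) \left(-828 - 45\right) = \frac{2333}{5} \left(-873\right) = - \frac{2036709}{5}$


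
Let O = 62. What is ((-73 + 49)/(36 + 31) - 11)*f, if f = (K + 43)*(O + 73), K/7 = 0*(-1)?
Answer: -4417605/67 ≈ -65934.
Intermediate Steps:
K = 0 (K = 7*(0*(-1)) = 7*0 = 0)
f = 5805 (f = (0 + 43)*(62 + 73) = 43*135 = 5805)
((-73 + 49)/(36 + 31) - 11)*f = ((-73 + 49)/(36 + 31) - 11)*5805 = (-24/67 - 11)*5805 = -761/67*5805 = -4417605/67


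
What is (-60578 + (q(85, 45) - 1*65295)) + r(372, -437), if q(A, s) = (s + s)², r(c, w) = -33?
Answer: -117806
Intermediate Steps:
q(A, s) = 4*s² (q(A, s) = (2*s)² = 4*s²)
(-60578 + (q(85, 45) - 1*65295)) + r(372, -437) = (-60578 + (4*45² - 1*65295)) - 33 = (-60578 + (4*2025 - 65295)) - 33 = (-60578 + (8100 - 65295)) - 33 = (-60578 - 57195) - 33 = -117773 - 33 = -117806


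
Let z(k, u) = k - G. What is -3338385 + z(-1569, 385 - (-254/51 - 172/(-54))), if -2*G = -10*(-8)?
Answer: -3339914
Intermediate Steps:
G = -40 (G = -(-5)*(-8) = -½*80 = -40)
z(k, u) = 40 + k (z(k, u) = k - 1*(-40) = k + 40 = 40 + k)
-3338385 + z(-1569, 385 - (-254/51 - 172/(-54))) = -3338385 + (40 - 1569) = -3338385 - 1529 = -3339914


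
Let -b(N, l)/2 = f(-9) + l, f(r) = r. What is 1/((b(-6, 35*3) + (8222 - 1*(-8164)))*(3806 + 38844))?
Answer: 1/690674100 ≈ 1.4479e-9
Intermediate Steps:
b(N, l) = 18 - 2*l (b(N, l) = -2*(-9 + l) = 18 - 2*l)
1/((b(-6, 35*3) + (8222 - 1*(-8164)))*(3806 + 38844)) = 1/(((18 - 70*3) + (8222 - 1*(-8164)))*(3806 + 38844)) = 1/(((18 - 2*105) + (8222 + 8164))*42650) = 1/(((18 - 210) + 16386)*42650) = 1/((-192 + 16386)*42650) = 1/(16194*42650) = 1/690674100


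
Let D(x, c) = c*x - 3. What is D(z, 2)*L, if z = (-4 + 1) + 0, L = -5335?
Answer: 48015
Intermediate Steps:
z = -3 (z = -3 + 0 = -3)
D(x, c) = -3 + c*x
D(z, 2)*L = (-3 + 2*(-3))*(-5335) = (-3 - 6)*(-5335) = -9*(-5335) = 48015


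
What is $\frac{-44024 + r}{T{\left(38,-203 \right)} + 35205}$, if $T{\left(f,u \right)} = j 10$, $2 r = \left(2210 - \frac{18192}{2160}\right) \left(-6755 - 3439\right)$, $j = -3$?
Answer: $- \frac{168981989}{527625} \approx -320.27$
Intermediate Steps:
$r = - \frac{168321629}{15}$ ($r = \frac{\left(2210 - \frac{18192}{2160}\right) \left(-6755 - 3439\right)}{2} = \frac{\left(2210 - \frac{379}{45}\right) \left(-10194\right)}{2} = \frac{\frac{99071}{45} \left(-10194\right)}{2} = \frac{1}{2} \left(- \frac{336643258}{15}\right) = - \frac{168321629}{15} \approx -1.1221 \cdot 10^{7}$)
$T{\left(f,u \right)} = -30$ ($T{\left(f,u \right)} = \left(-3\right) 10 = -30$)
$\frac{-44024 + r}{T{\left(38,-203 \right)} + 35205} = \frac{-44024 - \frac{168321629}{15}}{-30 + 35205} = - \frac{168981989}{15 \cdot 35175} = \left(- \frac{168981989}{15}\right) \frac{1}{35175} = - \frac{168981989}{527625}$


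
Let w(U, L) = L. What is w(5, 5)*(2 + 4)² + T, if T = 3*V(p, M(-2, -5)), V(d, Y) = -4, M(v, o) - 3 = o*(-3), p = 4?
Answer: 168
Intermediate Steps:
M(v, o) = 3 - 3*o (M(v, o) = 3 + o*(-3) = 3 - 3*o)
T = -12 (T = 3*(-4) = -12)
w(5, 5)*(2 + 4)² + T = 5*(2 + 4)² - 12 = 5*6² - 12 = 5*36 - 12 = 180 - 12 = 168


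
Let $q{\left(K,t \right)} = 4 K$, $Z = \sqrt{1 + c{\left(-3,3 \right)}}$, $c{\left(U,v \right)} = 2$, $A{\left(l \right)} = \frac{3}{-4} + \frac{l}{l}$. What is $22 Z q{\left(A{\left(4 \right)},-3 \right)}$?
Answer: $22 \sqrt{3} \approx 38.105$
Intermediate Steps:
$A{\left(l \right)} = \frac{1}{4}$ ($A{\left(l \right)} = 3 \left(- \frac{1}{4}\right) + 1 = - \frac{3}{4} + 1 = \frac{1}{4}$)
$Z = \sqrt{3}$ ($Z = \sqrt{1 + 2} = \sqrt{3} \approx 1.732$)
$22 Z q{\left(A{\left(4 \right)},-3 \right)} = 22 \sqrt{3} \cdot 4 \cdot \frac{1}{4} = 22 \sqrt{3} \cdot 1 = 22 \sqrt{3}$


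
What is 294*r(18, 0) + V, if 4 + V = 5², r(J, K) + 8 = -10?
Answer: -5271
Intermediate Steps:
r(J, K) = -18 (r(J, K) = -8 - 10 = -18)
V = 21 (V = -4 + 5² = -4 + 25 = 21)
294*r(18, 0) + V = 294*(-18) + 21 = -5292 + 21 = -5271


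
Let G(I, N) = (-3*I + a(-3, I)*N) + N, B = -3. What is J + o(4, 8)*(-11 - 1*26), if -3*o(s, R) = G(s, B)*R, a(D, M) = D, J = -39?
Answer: -631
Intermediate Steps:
G(I, N) = -3*I - 2*N (G(I, N) = (-3*I - 3*N) + N = -3*I - 2*N)
o(s, R) = -R*(6 - 3*s)/3 (o(s, R) = -(-3*s - 2*(-3))*R/3 = -(-3*s + 6)*R/3 = -(6 - 3*s)*R/3 = -R*(6 - 3*s)/3)
J + o(4, 8)*(-11 - 1*26) = -39 + (8*(-2 + 4))*(-11 - 1*26) = -39 + (8*2)*(-11 - 26) = -39 + 16*(-37) = -39 - 592 = -631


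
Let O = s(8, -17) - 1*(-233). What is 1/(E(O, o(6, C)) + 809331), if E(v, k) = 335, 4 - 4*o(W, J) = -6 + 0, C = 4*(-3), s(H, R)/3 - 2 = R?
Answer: 1/809666 ≈ 1.2351e-6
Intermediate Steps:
s(H, R) = 6 + 3*R
C = -12
o(W, J) = 5/2 (o(W, J) = 1 - (-6 + 0)/4 = 1 - ¼*(-6) = 1 + 3/2 = 5/2)
O = 188 (O = (6 + 3*(-17)) - 1*(-233) = (6 - 51) + 233 = -45 + 233 = 188)
1/(E(O, o(6, C)) + 809331) = 1/(335 + 809331) = 1/809666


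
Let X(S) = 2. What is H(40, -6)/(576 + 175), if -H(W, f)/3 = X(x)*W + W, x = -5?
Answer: -360/751 ≈ -0.47936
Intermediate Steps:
H(W, f) = -9*W (H(W, f) = -3*(2*W + W) = -9*W)
H(40, -6)/(576 + 175) = (-9*40)/(576 + 175) = -360/751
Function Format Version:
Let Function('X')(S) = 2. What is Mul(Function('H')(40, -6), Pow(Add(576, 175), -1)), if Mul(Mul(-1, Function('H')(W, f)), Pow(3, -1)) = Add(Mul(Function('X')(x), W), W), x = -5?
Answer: Rational(-360, 751) ≈ -0.47936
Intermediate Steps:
Function('H')(W, f) = Mul(-9, W) (Function('H')(W, f) = Mul(-3, Add(Mul(2, W), W)) = Mul(-3, Mul(3, W)) = Mul(-9, W))
Mul(Function('H')(40, -6), Pow(Add(576, 175), -1)) = Mul(Mul(-9, 40), Pow(Add(576, 175), -1)) = Mul(-360, Pow(751, -1)) = Mul(-360, Rational(1, 751)) = Rational(-360, 751)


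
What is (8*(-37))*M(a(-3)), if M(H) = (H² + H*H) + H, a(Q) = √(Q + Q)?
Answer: 3552 - 296*I*√6 ≈ 3552.0 - 725.05*I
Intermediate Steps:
a(Q) = √2*√Q (a(Q) = √(2*Q) = √2*√Q)
M(H) = H + 2*H² (M(H) = (H² + H²) + H = 2*H² + H = H + 2*H²)
(8*(-37))*M(a(-3)) = (8*(-37))*((√2*√(-3))*(1 + 2*(√2*√(-3)))) = -296*√2*(I*√3)*(1 + 2*(√2*(I*√3))) = -296*I*√6*(1 + 2*(I*√6)) = -296*I*√6*(1 + 2*I*√6)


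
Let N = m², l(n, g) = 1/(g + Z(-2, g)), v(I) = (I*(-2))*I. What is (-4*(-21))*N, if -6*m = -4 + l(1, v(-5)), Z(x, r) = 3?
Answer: 83349/2209 ≈ 37.732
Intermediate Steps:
v(I) = -2*I² (v(I) = (-2*I)*I = -2*I²)
l(n, g) = 1/(3 + g) (l(n, g) = 1/(g + 3) = 1/(3 + g))
m = 63/94 (m = -(-4 + 1/(3 - 2*(-5)²))/6 = -(-4 + 1/(3 - 2*25))/6 = -(-4 + 1/(3 - 50))/6 = -(-4 + 1/(-47))/6 = -(-4 - 1/47)/6 = -⅙*(-189/47) = 63/94 ≈ 0.67021)
N = 3969/8836 (N = (63/94)² = 3969/8836 ≈ 0.44919)
(-4*(-21))*N = -4*(-21)*(3969/8836) = 84*(3969/8836) = 83349/2209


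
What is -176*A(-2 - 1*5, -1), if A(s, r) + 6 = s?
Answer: 2288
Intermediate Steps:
A(s, r) = -6 + s
-176*A(-2 - 1*5, -1) = -176*(-6 + (-2 - 1*5)) = -176*(-6 + (-2 - 5)) = -176*(-6 - 7) = -176*(-13) = 2288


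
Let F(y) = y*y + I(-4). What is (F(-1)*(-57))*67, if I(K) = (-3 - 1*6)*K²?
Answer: 546117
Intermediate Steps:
I(K) = -9*K² (I(K) = (-3 - 6)*K² = -9*K²)
F(y) = -144 + y² (F(y) = y*y - 9*(-4)² = y² - 9*16 = y² - 144 = -144 + y²)
(F(-1)*(-57))*67 = ((-144 + (-1)²)*(-57))*67 = ((-144 + 1)*(-57))*67 = -143*(-57)*67 = 8151*67 = 546117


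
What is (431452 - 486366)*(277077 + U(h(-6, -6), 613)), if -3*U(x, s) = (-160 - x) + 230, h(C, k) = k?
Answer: -45642045670/3 ≈ -1.5214e+10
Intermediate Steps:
U(x, s) = -70/3 + x/3 (U(x, s) = -((-160 - x) + 230)/3 = -(70 - x)/3 = -70/3 + x/3)
(431452 - 486366)*(277077 + U(h(-6, -6), 613)) = (431452 - 486366)*(277077 + (-70/3 + (⅓)*(-6))) = -54914*(277077 + (-70/3 - 2)) = -54914*(277077 - 76/3) = -54914*831155/3 = -45642045670/3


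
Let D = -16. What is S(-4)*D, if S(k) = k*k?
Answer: -256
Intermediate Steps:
S(k) = k²
S(-4)*D = (-4)²*(-16) = 16*(-16) = -256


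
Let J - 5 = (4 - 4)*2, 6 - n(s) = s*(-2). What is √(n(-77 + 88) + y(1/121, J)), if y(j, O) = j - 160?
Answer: I*√15971/11 ≈ 11.489*I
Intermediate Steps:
n(s) = 6 + 2*s (n(s) = 6 - s*(-2) = 6 - (-2)*s = 6 + 2*s)
J = 5 (J = 5 + (4 - 4)*2 = 5 + 0*2 = 5 + 0 = 5)
y(j, O) = -160 + j
√(n(-77 + 88) + y(1/121, J)) = √((6 + 2*(-77 + 88)) + (-160 + 1/121)) = √((6 + 2*11) + (-160 + 1/121)) = √((6 + 22) - 19359/121) = √(28 - 19359/121) = √(-15971/121) = I*√15971/11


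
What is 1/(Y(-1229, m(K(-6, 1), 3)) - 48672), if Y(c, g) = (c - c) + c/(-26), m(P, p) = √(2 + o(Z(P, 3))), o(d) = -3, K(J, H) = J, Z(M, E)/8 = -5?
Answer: -26/1264243 ≈ -2.0566e-5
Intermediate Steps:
Z(M, E) = -40 (Z(M, E) = 8*(-5) = -40)
m(P, p) = I (m(P, p) = √(2 - 3) = √(-1) = I)
Y(c, g) = -c/26 (Y(c, g) = 0 + c*(-1/26) = 0 - c/26 = -c/26)
1/(Y(-1229, m(K(-6, 1), 3)) - 48672) = 1/(-1/26*(-1229) - 48672) = 1/(1229/26 - 48672) = 1/(-1264243/26) = -26/1264243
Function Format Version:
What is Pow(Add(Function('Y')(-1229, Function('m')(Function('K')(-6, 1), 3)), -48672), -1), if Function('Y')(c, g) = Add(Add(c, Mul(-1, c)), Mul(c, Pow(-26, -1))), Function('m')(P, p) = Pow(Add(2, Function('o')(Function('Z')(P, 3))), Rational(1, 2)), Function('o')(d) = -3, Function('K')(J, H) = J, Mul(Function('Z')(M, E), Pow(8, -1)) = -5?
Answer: Rational(-26, 1264243) ≈ -2.0566e-5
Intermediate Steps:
Function('Z')(M, E) = -40 (Function('Z')(M, E) = Mul(8, -5) = -40)
Function('m')(P, p) = I (Function('m')(P, p) = Pow(Add(2, -3), Rational(1, 2)) = Pow(-1, Rational(1, 2)) = I)
Function('Y')(c, g) = Mul(Rational(-1, 26), c) (Function('Y')(c, g) = Add(0, Mul(c, Rational(-1, 26))) = Add(0, Mul(Rational(-1, 26), c)) = Mul(Rational(-1, 26), c))
Pow(Add(Function('Y')(-1229, Function('m')(Function('K')(-6, 1), 3)), -48672), -1) = Pow(Add(Mul(Rational(-1, 26), -1229), -48672), -1) = Pow(Add(Rational(1229, 26), -48672), -1) = Pow(Rational(-1264243, 26), -1) = Rational(-26, 1264243)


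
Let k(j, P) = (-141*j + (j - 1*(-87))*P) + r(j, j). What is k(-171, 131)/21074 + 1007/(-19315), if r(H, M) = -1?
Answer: 115960436/203522155 ≈ 0.56977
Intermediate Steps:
k(j, P) = -1 - 141*j + P*(87 + j) (k(j, P) = (-141*j + (j - 1*(-87))*P) - 1 = (-141*j + (j + 87)*P) - 1 = (-141*j + (87 + j)*P) - 1 = (-141*j + P*(87 + j)) - 1 = -1 - 141*j + P*(87 + j))
k(-171, 131)/21074 + 1007/(-19315) = (-1 - 141*(-171) + 87*131 + 131*(-171))/21074 + 1007/(-19315) = (-1 + 24111 + 11397 - 22401)*(1/21074) + 1007*(-1/19315) = 13106*(1/21074) - 1007/19315 = 6553/10537 - 1007/19315 = 115960436/203522155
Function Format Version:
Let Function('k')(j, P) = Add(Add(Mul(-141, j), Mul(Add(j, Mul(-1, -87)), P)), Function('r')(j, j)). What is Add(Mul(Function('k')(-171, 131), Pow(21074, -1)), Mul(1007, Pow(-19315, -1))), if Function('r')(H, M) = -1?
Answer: Rational(115960436, 203522155) ≈ 0.56977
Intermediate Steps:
Function('k')(j, P) = Add(-1, Mul(-141, j), Mul(P, Add(87, j))) (Function('k')(j, P) = Add(Add(Mul(-141, j), Mul(Add(j, Mul(-1, -87)), P)), -1) = Add(Add(Mul(-141, j), Mul(Add(j, 87), P)), -1) = Add(Add(Mul(-141, j), Mul(Add(87, j), P)), -1) = Add(Add(Mul(-141, j), Mul(P, Add(87, j))), -1) = Add(-1, Mul(-141, j), Mul(P, Add(87, j))))
Add(Mul(Function('k')(-171, 131), Pow(21074, -1)), Mul(1007, Pow(-19315, -1))) = Add(Mul(Add(-1, Mul(-141, -171), Mul(87, 131), Mul(131, -171)), Pow(21074, -1)), Mul(1007, Pow(-19315, -1))) = Add(Mul(Add(-1, 24111, 11397, -22401), Rational(1, 21074)), Mul(1007, Rational(-1, 19315))) = Add(Mul(13106, Rational(1, 21074)), Rational(-1007, 19315)) = Add(Rational(6553, 10537), Rational(-1007, 19315)) = Rational(115960436, 203522155)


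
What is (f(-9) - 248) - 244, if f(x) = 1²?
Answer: -491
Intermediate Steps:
f(x) = 1
(f(-9) - 248) - 244 = (1 - 248) - 244 = -247 - 244 = -491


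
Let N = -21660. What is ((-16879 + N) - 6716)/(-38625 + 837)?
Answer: 15085/12596 ≈ 1.1976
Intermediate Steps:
((-16879 + N) - 6716)/(-38625 + 837) = ((-16879 - 21660) - 6716)/(-38625 + 837) = (-38539 - 6716)/(-37788) = -45255*(-1/37788) = 15085/12596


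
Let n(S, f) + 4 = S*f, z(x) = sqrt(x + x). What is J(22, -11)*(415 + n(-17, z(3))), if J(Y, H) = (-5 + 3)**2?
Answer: 1644 - 68*sqrt(6) ≈ 1477.4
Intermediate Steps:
J(Y, H) = 4 (J(Y, H) = (-2)**2 = 4)
z(x) = sqrt(2)*sqrt(x) (z(x) = sqrt(2*x) = sqrt(2)*sqrt(x))
n(S, f) = -4 + S*f
J(22, -11)*(415 + n(-17, z(3))) = 4*(415 + (-4 - 17*sqrt(2)*sqrt(3))) = 4*(415 + (-4 - 17*sqrt(6))) = 4*(411 - 17*sqrt(6)) = 1644 - 68*sqrt(6)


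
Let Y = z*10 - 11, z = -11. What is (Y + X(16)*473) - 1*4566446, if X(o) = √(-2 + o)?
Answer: -4566567 + 473*√14 ≈ -4.5648e+6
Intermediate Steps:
Y = -121 (Y = -11*10 - 11 = -110 - 11 = -121)
(Y + X(16)*473) - 1*4566446 = (-121 + √(-2 + 16)*473) - 1*4566446 = (-121 + √14*473) - 4566446 = (-121 + 473*√14) - 4566446 = -4566567 + 473*√14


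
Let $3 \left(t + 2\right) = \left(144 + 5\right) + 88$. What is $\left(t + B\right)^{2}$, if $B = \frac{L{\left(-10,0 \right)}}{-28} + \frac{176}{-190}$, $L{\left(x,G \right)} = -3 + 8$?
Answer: $\frac{40755938161}{7075600} \approx 5760.1$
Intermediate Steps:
$L{\left(x,G \right)} = 5$
$t = 77$ ($t = -2 + \frac{\left(144 + 5\right) + 88}{3} = -2 + \frac{149 + 88}{3} = -2 + \frac{1}{3} \cdot 237 = -2 + 79 = 77$)
$B = - \frac{2939}{2660}$ ($B = \frac{5}{-28} + \frac{176}{-190} = 5 \left(- \frac{1}{28}\right) + 176 \left(- \frac{1}{190}\right) = - \frac{5}{28} - \frac{88}{95} = - \frac{2939}{2660} \approx -1.1049$)
$\left(t + B\right)^{2} = \left(77 - \frac{2939}{2660}\right)^{2} = \left(\frac{201881}{2660}\right)^{2} = \frac{40755938161}{7075600}$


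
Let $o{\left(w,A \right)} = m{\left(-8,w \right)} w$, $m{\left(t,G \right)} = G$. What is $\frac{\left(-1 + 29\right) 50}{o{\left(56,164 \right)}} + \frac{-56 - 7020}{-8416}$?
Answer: $\frac{9479}{7364} \approx 1.2872$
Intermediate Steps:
$o{\left(w,A \right)} = w^{2}$ ($o{\left(w,A \right)} = w w = w^{2}$)
$\frac{\left(-1 + 29\right) 50}{o{\left(56,164 \right)}} + \frac{-56 - 7020}{-8416} = \frac{\left(-1 + 29\right) 50}{56^{2}} + \frac{-56 - 7020}{-8416} = \frac{28 \cdot 50}{3136} + \left(-56 - 7020\right) \left(- \frac{1}{8416}\right) = 1400 \cdot \frac{1}{3136} - - \frac{1769}{2104} = \frac{25}{56} + \frac{1769}{2104} = \frac{9479}{7364}$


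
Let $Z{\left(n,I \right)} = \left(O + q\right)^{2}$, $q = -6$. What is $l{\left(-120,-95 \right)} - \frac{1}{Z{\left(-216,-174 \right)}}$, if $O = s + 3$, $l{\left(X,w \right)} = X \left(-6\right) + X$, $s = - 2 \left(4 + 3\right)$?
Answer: $\frac{173399}{289} \approx 600.0$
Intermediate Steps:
$s = -14$ ($s = \left(-2\right) 7 = -14$)
$l{\left(X,w \right)} = - 5 X$ ($l{\left(X,w \right)} = - 6 X + X = - 5 X$)
$O = -11$ ($O = -14 + 3 = -11$)
$Z{\left(n,I \right)} = 289$ ($Z{\left(n,I \right)} = \left(-11 - 6\right)^{2} = \left(-17\right)^{2} = 289$)
$l{\left(-120,-95 \right)} - \frac{1}{Z{\left(-216,-174 \right)}} = \left(-5\right) \left(-120\right) - \frac{1}{289} = 600 - \frac{1}{289} = \frac{173399}{289}$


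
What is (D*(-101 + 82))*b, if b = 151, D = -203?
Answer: 582407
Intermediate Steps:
(D*(-101 + 82))*b = -203*(-101 + 82)*151 = -203*(-19)*151 = 3857*151 = 582407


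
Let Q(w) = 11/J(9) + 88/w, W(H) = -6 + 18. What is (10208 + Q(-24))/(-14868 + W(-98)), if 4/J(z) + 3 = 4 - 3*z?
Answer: -60797/89136 ≈ -0.68207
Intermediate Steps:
W(H) = 12
J(z) = 4/(1 - 3*z) (J(z) = 4/(-3 + (4 - 3*z)) = 4/(1 - 3*z))
Q(w) = -143/2 + 88/w (Q(w) = 11/((-4/(-1 + 3*9))) + 88/w = 11/((-4/(-1 + 27))) + 88/w = 11/((-4/26)) + 88/w = 11/((-4*1/26)) + 88/w = 11/(-2/13) + 88/w = 11*(-13/2) + 88/w = -143/2 + 88/w)
(10208 + Q(-24))/(-14868 + W(-98)) = (10208 + (-143/2 + 88/(-24)))/(-14868 + 12) = (10208 + (-143/2 + 88*(-1/24)))/(-14856) = (10208 + (-143/2 - 11/3))*(-1/14856) = (10208 - 451/6)*(-1/14856) = (60797/6)*(-1/14856) = -60797/89136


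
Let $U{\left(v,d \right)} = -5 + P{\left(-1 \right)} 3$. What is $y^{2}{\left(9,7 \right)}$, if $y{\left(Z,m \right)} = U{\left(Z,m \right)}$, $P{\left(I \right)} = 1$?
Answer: $4$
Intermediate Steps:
$U{\left(v,d \right)} = -2$ ($U{\left(v,d \right)} = -5 + 1 \cdot 3 = -5 + 3 = -2$)
$y{\left(Z,m \right)} = -2$
$y^{2}{\left(9,7 \right)} = \left(-2\right)^{2} = 4$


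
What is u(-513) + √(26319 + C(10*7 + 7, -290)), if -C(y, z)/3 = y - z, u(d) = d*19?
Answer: -9747 + 3*√2802 ≈ -9588.2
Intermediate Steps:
u(d) = 19*d
C(y, z) = -3*y + 3*z (C(y, z) = -3*(y - z) = -3*y + 3*z)
u(-513) + √(26319 + C(10*7 + 7, -290)) = 19*(-513) + √(26319 + (-3*(10*7 + 7) + 3*(-290))) = -9747 + √(26319 + (-3*(70 + 7) - 870)) = -9747 + √(26319 + (-3*77 - 870)) = -9747 + √(26319 + (-231 - 870)) = -9747 + √(26319 - 1101) = -9747 + √25218 = -9747 + 3*√2802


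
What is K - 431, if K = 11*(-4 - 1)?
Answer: -486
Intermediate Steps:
K = -55 (K = 11*(-5) = -55)
K - 431 = -55 - 431 = -486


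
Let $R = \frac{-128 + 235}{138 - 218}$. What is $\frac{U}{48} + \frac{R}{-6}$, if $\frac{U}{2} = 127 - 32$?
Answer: $\frac{669}{160} \approx 4.1813$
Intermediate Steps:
$R = - \frac{107}{80}$ ($R = \frac{107}{-80} = 107 \left(- \frac{1}{80}\right) = - \frac{107}{80} \approx -1.3375$)
$U = 190$ ($U = 2 \left(127 - 32\right) = 2 \cdot 95 = 190$)
$\frac{U}{48} + \frac{R}{-6} = \frac{190}{48} - \frac{107}{80 \left(-6\right)} = 190 \cdot \frac{1}{48} - - \frac{107}{480} = \frac{95}{24} + \frac{107}{480} = \frac{669}{160}$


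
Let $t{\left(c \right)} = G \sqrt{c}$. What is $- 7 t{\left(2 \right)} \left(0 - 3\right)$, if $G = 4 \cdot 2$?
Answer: $168 \sqrt{2} \approx 237.59$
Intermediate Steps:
$G = 8$
$t{\left(c \right)} = 8 \sqrt{c}$
$- 7 t{\left(2 \right)} \left(0 - 3\right) = - 7 \cdot 8 \sqrt{2} \left(0 - 3\right) = - 56 \sqrt{2} \left(-3\right) = 168 \sqrt{2}$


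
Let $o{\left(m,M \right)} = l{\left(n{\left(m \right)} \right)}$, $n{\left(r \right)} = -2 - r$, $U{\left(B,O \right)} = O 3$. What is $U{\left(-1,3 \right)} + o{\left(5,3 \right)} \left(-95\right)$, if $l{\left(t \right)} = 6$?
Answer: $-561$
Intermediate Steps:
$U{\left(B,O \right)} = 3 O$
$o{\left(m,M \right)} = 6$
$U{\left(-1,3 \right)} + o{\left(5,3 \right)} \left(-95\right) = 3 \cdot 3 + 6 \left(-95\right) = 9 - 570 = -561$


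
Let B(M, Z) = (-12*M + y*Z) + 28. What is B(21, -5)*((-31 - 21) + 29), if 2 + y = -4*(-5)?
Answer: 7222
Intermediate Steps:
y = 18 (y = -2 - 4*(-5) = -2 + 20 = 18)
B(M, Z) = 28 - 12*M + 18*Z (B(M, Z) = (-12*M + 18*Z) + 28 = 28 - 12*M + 18*Z)
B(21, -5)*((-31 - 21) + 29) = (28 - 12*21 + 18*(-5))*((-31 - 21) + 29) = (28 - 252 - 90)*(-52 + 29) = -314*(-23) = 7222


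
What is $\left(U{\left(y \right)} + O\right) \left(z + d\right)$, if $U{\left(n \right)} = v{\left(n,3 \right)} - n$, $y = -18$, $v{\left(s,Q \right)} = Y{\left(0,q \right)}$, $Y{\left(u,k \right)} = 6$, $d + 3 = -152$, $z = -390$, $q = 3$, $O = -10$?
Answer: $-7630$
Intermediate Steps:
$d = -155$ ($d = -3 - 152 = -155$)
$v{\left(s,Q \right)} = 6$
$U{\left(n \right)} = 6 - n$
$\left(U{\left(y \right)} + O\right) \left(z + d\right) = \left(\left(6 - -18\right) - 10\right) \left(-390 - 155\right) = \left(\left(6 + 18\right) - 10\right) \left(-545\right) = \left(24 - 10\right) \left(-545\right) = 14 \left(-545\right) = -7630$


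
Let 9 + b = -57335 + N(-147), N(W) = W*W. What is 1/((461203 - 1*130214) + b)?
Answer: 1/295254 ≈ 3.3869e-6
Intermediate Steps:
N(W) = W²
b = -35735 (b = -9 + (-57335 + (-147)²) = -9 + (-57335 + 21609) = -9 - 35726 = -35735)
1/((461203 - 1*130214) + b) = 1/((461203 - 1*130214) - 35735) = 1/((461203 - 130214) - 35735) = 1/(330989 - 35735) = 1/295254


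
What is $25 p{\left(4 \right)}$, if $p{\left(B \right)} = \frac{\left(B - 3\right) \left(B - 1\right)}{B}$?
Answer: $\frac{75}{4} \approx 18.75$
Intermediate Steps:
$p{\left(B \right)} = \frac{\left(-1 + B\right) \left(-3 + B\right)}{B}$ ($p{\left(B \right)} = \frac{\left(-3 + B\right) \left(-1 + B\right)}{B} = \frac{\left(-1 + B\right) \left(-3 + B\right)}{B}$)
$25 p{\left(4 \right)} = 25 \left(-4 + 4 + \frac{3}{4}\right) = 25 \cdot \frac{3}{4} = \frac{75}{4}$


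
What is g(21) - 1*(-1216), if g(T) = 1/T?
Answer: 25537/21 ≈ 1216.0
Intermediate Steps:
g(21) - 1*(-1216) = 1/21 - 1*(-1216) = 1/21 + 1216 = 25537/21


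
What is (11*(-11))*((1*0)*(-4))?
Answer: 0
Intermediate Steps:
(11*(-11))*((1*0)*(-4)) = -0*(-4) = -121*0 = 0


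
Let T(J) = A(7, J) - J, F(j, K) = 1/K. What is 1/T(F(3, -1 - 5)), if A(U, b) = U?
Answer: 6/43 ≈ 0.13953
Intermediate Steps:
T(J) = 7 - J
1/T(F(3, -1 - 5)) = 1/(7 - 1/(-1 - 5)) = 1/(7 - 1/(-6)) = 1/(7 - 1*(-⅙)) = 1/(7 + ⅙) = 1/(43/6) = 6/43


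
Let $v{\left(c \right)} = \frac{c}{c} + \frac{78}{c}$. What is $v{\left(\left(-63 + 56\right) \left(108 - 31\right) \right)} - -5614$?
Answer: $\frac{3026407}{539} \approx 5614.9$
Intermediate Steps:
$v{\left(c \right)} = 1 + \frac{78}{c}$
$v{\left(\left(-63 + 56\right) \left(108 - 31\right) \right)} - -5614 = \frac{78 + \left(-63 + 56\right) \left(108 - 31\right)}{\left(-63 + 56\right) \left(108 - 31\right)} - -5614 = \frac{78 - 539}{\left(-7\right) 77} + 5614 = \frac{78 - 539}{-539} + 5614 = \left(- \frac{1}{539}\right) \left(-461\right) + 5614 = \frac{461}{539} + 5614 = \frac{3026407}{539}$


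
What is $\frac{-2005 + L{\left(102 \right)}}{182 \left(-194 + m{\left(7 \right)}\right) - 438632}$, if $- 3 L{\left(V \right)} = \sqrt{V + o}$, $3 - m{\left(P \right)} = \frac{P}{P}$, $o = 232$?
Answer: $\frac{2005}{473576} + \frac{\sqrt{334}}{1420728} \approx 0.0042466$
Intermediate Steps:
$m{\left(P \right)} = 2$ ($m{\left(P \right)} = 3 - \frac{P}{P} = 3 - 1 = 2$)
$L{\left(V \right)} = - \frac{\sqrt{232 + V}}{3}$ ($L{\left(V \right)} = - \frac{\sqrt{V + 232}}{3} = - \frac{\sqrt{232 + V}}{3}$)
$\frac{-2005 + L{\left(102 \right)}}{182 \left(-194 + m{\left(7 \right)}\right) - 438632} = \frac{-2005 - \frac{\sqrt{232 + 102}}{3}}{182 \left(-194 + 2\right) - 438632} = \frac{-2005 - \frac{\sqrt{334}}{3}}{182 \left(-192\right) - 438632} = \frac{-2005 - \frac{\sqrt{334}}{3}}{-34944 - 438632} = \frac{-2005 - \frac{\sqrt{334}}{3}}{-473576} = \left(-2005 - \frac{\sqrt{334}}{3}\right) \left(- \frac{1}{473576}\right) = \frac{2005}{473576} + \frac{\sqrt{334}}{1420728}$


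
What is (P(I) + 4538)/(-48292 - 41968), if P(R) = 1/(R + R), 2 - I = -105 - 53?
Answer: -1452161/28883200 ≈ -0.050277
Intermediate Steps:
I = 160 (I = 2 - (-105 - 53) = 2 - 1*(-158) = 2 + 158 = 160)
P(R) = 1/(2*R)
(P(I) + 4538)/(-48292 - 41968) = ((½)/160 + 4538)/(-48292 - 41968) = ((½)*(1/160) + 4538)/(-90260) = (1/320 + 4538)*(-1/90260) = (1452161/320)*(-1/90260) = -1452161/28883200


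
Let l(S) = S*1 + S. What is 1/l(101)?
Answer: 1/202 ≈ 0.0049505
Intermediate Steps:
l(S) = 2*S (l(S) = S + S = 2*S)
1/l(101) = 1/(2*101) = 1/202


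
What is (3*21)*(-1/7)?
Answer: -9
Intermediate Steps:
(3*21)*(-1/7) = 63*(-1*⅐) = 63*(-⅐) = -9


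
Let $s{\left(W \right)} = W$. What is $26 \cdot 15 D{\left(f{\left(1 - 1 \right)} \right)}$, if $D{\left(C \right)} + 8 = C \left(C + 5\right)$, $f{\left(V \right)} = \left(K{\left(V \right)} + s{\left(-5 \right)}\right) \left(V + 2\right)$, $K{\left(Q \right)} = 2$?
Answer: $-780$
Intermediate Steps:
$f{\left(V \right)} = -6 - 3 V$ ($f{\left(V \right)} = \left(2 - 5\right) \left(V + 2\right) = - 3 \left(2 + V\right) = -6 - 3 V$)
$D{\left(C \right)} = -8 + C \left(5 + C\right)$ ($D{\left(C \right)} = -8 + C \left(C + 5\right) = -8 + C \left(5 + C\right)$)
$26 \cdot 15 D{\left(f{\left(1 - 1 \right)} \right)} = 26 \cdot 15 \left(-8 + \left(-6 - 3 \left(1 - 1\right)\right)^{2} + 5 \left(-6 - 3 \left(1 - 1\right)\right)\right) = 390 \left(-8 + \left(-6 - 3 \left(1 - 1\right)\right)^{2} + 5 \left(-6 - 3 \left(1 - 1\right)\right)\right) = 390 \left(-8 + \left(-6 - 0\right)^{2} + 5 \left(-6 - 0\right)\right) = 390 \left(-8 + \left(-6 + 0\right)^{2} + 5 \left(-6 + 0\right)\right) = 390 \left(-8 + \left(-6\right)^{2} + 5 \left(-6\right)\right) = 390 \left(-8 + 36 - 30\right) = 390 \left(-2\right) = -780$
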